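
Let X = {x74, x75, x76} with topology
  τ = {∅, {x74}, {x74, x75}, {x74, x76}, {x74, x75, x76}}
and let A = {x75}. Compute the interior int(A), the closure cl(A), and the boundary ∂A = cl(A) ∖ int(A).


int(A) = ∅, cl(A) = {x75}, ∂A = {x75}.

Closed sets in (X, τ) are complements of opens:
  closed(X, τ) = {∅, {x75}, {x76}, {x75, x76}, {x74, x75, x76}}.
int(A) = ⋃ {U ∈ τ : U ⊆ A}. Opens contained in A: ∅.
Taking the union of these: int(A) = ∅.
cl(A) = ⋂ {C closed : A ⊆ C}. Closed sets containing A: {x75}, {x75, x76}, {x74, x75, x76}.
Intersecting these: cl(A) = {x75}.
∂A = cl(A) ∖ int(A) = {x75} ∖ ∅ = {x75}.


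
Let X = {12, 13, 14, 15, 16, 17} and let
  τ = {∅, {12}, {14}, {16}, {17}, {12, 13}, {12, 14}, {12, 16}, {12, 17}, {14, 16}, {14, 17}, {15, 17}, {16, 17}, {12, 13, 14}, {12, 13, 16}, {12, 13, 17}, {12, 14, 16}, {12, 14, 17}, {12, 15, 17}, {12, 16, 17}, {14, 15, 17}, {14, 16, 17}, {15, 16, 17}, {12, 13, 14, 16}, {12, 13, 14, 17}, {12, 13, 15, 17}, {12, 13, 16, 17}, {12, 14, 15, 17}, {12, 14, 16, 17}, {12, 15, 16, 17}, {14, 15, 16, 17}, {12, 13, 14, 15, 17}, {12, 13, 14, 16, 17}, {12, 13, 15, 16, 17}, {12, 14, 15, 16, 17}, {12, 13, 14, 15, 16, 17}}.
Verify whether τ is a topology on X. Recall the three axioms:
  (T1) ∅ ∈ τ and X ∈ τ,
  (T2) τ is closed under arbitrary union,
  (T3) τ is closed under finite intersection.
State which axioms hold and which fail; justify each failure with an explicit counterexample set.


τ IS a topology on X.

Axiom (T1): ∅ ∈ τ? Yes; X ∈ τ? Yes.
Axiom (T2/T3): check pairwise unions and intersections of members of τ.
All pairwise intersections and unions checked — each lies in τ. Therefore τ satisfies (T1), (T2), (T3): it IS a topology on X.


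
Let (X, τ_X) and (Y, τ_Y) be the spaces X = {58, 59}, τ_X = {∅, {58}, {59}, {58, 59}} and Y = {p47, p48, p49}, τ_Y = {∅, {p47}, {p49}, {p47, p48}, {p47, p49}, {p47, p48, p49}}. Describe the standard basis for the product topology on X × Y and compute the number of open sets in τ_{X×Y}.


Basis B = {∅ × ∅, {58} × {p47}, {58} × {p49}, {59} × {p47}, {59} × {p49}, {58} × {p47, p48}, {58} × {p47, p49}, {58, 59} × {p47}, {58, 59} × {p49}, {59} × {p47, p48}, {59} × {p47, p49}, {58} × {p47, p48, p49}, {59} × {p47, p48, p49}, {58, 59} × {p47, p48}, {58, 59} × {p47, p49}, {58, 59} × {p47, p48, p49}}; |τ_{X×Y}| = 36.

Enumerate products U × V with U ∈ τ_X, V ∈ τ_Y (deduplicated):
  ∅ × ∅ = {} (∅)
  {58} × {p47} = {(58,p47)}
  {58} × {p49} = {(58,p49)}
  {59} × {p47} = {(59,p47)}
  {59} × {p49} = {(59,p49)}
  {58} × {p47, p48} = {(58,p47), (58,p48)}
  {58} × {p47, p49} = {(58,p47), (58,p49)}
  {58, 59} × {p47} = {(58,p47), (59,p47)}
  {58, 59} × {p49} = {(58,p49), (59,p49)}
  {59} × {p47, p48} = {(59,p47), (59,p48)}
  {59} × {p47, p49} = {(59,p47), (59,p49)}
  {58} × {p47, p48, p49} = {(58,p47), (58,p48), (58,p49)}
  {59} × {p47, p48, p49} = {(59,p47), (59,p48), (59,p49)}
  {58, 59} × {p47, p48} = {(58,p47), (58,p48), (59,p47), (59,p48)}
  {58, 59} × {p47, p49} = {(58,p47), (58,p49), (59,p47), (59,p49)}
  {58, 59} × {p47, p48, p49} = {(58,p47), (58,p48), (58,p49), (59,p47), (59,p48), (59,p49)}
These 16 distinct sets form the basis B.
Close under arbitrary unions to get τ_{X×Y}; counting gives |τ_{X×Y}| = 36.


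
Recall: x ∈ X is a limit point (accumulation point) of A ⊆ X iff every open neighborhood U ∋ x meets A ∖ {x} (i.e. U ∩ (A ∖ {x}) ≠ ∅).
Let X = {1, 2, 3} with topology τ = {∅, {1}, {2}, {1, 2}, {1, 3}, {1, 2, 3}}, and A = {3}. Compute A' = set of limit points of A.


A' = ∅

For each x ∈ X, list the open sets U ∈ τ with x ∈ U, then check whether U ∩ (A ∖ {x}) ≠ ∅ for every such U.
  x = 1: open {1} ∋ x has {1} ∩ (A ∖ {1}) = ∅, so x is NOT a limit point.
  x = 2: open {2} ∋ x has {2} ∩ (A ∖ {2}) = ∅, so x is NOT a limit point.
  x = 3: open {1, 3} ∋ x has {1, 3} ∩ (A ∖ {3}) = ∅, so x is NOT a limit point.
Collecting: A' = ∅.


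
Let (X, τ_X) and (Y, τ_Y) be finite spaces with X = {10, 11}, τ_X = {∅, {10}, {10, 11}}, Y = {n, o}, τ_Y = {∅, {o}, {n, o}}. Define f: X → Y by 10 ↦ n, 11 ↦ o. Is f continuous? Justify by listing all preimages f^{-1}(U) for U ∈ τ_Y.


f is NOT continuous.

Compute f^{-1}(U) for each U ∈ τ_Y:
  U = ∅: f^{-1}(U) = ∅ ∈ τ_X ✓.
  U = {o}: f^{-1}(U) = {11} ∉ τ_X ✗.
  U = {n, o}: f^{-1}(U) = {10, 11} ∈ τ_X ✓.
Found U = {o} with f^{-1}(U) = {11} not in τ_X. Therefore f is NOT continuous.


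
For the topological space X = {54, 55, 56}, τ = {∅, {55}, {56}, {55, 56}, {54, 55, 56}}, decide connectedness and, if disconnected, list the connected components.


(X, τ) is connected.

Find clopen sets (U ∈ τ with X ∖ U ∈ τ):
  U = ∅, X ∖ U = {54, 55, 56} — both open, so U is clopen.
  U = {54, 55, 56}, X ∖ U = ∅ — both open, so U is clopen.
Only trivial clopens (∅ and X) exist, so (X, τ) is connected.
Compute connected components by grouping points that agree on all clopens:
  component: {54, 55, 56}


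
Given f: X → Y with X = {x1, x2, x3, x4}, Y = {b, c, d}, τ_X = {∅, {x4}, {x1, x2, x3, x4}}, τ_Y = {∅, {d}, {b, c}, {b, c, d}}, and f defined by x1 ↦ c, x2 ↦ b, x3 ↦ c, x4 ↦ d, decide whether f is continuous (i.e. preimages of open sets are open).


f is NOT continuous.

Compute f^{-1}(U) for each U ∈ τ_Y:
  U = ∅: f^{-1}(U) = ∅ ∈ τ_X ✓.
  U = {d}: f^{-1}(U) = {x4} ∈ τ_X ✓.
  U = {b, c}: f^{-1}(U) = {x1, x2, x3} ∉ τ_X ✗.
  U = {b, c, d}: f^{-1}(U) = {x1, x2, x3, x4} ∈ τ_X ✓.
Found U = {b, c} with f^{-1}(U) = {x1, x2, x3} not in τ_X. Therefore f is NOT continuous.


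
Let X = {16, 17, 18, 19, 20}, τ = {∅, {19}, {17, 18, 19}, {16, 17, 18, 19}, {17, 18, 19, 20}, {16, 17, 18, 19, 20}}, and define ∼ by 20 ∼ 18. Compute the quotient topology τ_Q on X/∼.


X/∼ = {[16], [17], [18=20], [19]}; |τ_Q| = 4.

Equivalence classes: [16], [17], [18=20], [19].
Quotient map π: X → X/∼ sends 16 ↦ [16], 17 ↦ [17], 18 ↦ [18=20], 19 ↦ [19], 20 ↦ [18=20].
For each subset V ⊆ X/∼, compute π^{-1}(V) ⊆ X and check whether π^{-1}(V) ∈ τ. V is open in τ_Q iff π^{-1}(V) ∈ τ.
  V = {}: π^{-1}(V) = ∅ ∈ τ ✓.
  V = {[16]}: π^{-1}(V) = {16} ∉ τ ✗.
  V = {[17]}: π^{-1}(V) = {17} ∉ τ ✗.
  V = {[16], [17]}: π^{-1}(V) = {16, 17} ∉ τ ✗.
  V = {[18=20]}: π^{-1}(V) = {18, 20} ∉ τ ✗.
  V = {[16], [18=20]}: π^{-1}(V) = {16, 18, 20} ∉ τ ✗.
  V = {[17], [18=20]}: π^{-1}(V) = {17, 18, 20} ∉ τ ✗.
  V = {[16], [17], [18=20]}: π^{-1}(V) = {16, 17, 18, 20} ∉ τ ✗.
  V = {[19]}: π^{-1}(V) = {19} ∈ τ ✓.
  V = {[16], [19]}: π^{-1}(V) = {16, 19} ∉ τ ✗.
  V = {[17], [19]}: π^{-1}(V) = {17, 19} ∉ τ ✗.
  V = {[16], [17], [19]}: π^{-1}(V) = {16, 17, 19} ∉ τ ✗.
  V = {[18=20], [19]}: π^{-1}(V) = {18, 19, 20} ∉ τ ✗.
  V = {[16], [18=20], [19]}: π^{-1}(V) = {16, 18, 19, 20} ∉ τ ✗.
  V = {[17], [18=20], [19]}: π^{-1}(V) = {17, 18, 19, 20} ∈ τ ✓.
  V = {[16], [17], [18=20], [19]}: π^{-1}(V) = {16, 17, 18, 19, 20} ∈ τ ✓.
Open sets in the quotient: τ_Q = {{}, {[19]}, {[17], [18=20], [19]}, {[16], [17], [18=20], [19]}} (4 elements).


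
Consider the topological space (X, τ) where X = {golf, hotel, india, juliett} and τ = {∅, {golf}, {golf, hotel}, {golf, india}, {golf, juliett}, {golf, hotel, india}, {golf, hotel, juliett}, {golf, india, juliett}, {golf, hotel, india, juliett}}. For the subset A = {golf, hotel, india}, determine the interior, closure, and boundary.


int(A) = {golf, hotel, india}, cl(A) = {golf, hotel, india, juliett}, ∂A = {juliett}.

Closed sets in (X, τ) are complements of opens:
  closed(X, τ) = {∅, {hotel}, {india}, {juliett}, {hotel, india}, {hotel, juliett}, {india, juliett}, {hotel, india, juliett}, {golf, hotel, india, juliett}}.
int(A) = ⋃ {U ∈ τ : U ⊆ A}. Opens contained in A: ∅, {golf}, {golf, hotel}, {golf, india}, {golf, hotel, india}.
Taking the union of these: int(A) = {golf, hotel, india}.
cl(A) = ⋂ {C closed : A ⊆ C}. Closed sets containing A: {golf, hotel, india, juliett}.
Intersecting these: cl(A) = {golf, hotel, india, juliett}.
∂A = cl(A) ∖ int(A) = {golf, hotel, india, juliett} ∖ {golf, hotel, india} = {juliett}.


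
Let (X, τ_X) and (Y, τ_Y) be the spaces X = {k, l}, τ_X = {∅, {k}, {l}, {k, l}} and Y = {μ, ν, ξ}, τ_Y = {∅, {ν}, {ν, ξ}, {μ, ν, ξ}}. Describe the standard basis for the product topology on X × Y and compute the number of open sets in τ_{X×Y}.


Basis B = {∅ × ∅, {k} × {ν}, {l} × {ν}, {k} × {ν, ξ}, {k, l} × {ν}, {l} × {ν, ξ}, {k} × {μ, ν, ξ}, {l} × {μ, ν, ξ}, {k, l} × {ν, ξ}, {k, l} × {μ, ν, ξ}}; |τ_{X×Y}| = 16.

Enumerate products U × V with U ∈ τ_X, V ∈ τ_Y (deduplicated):
  ∅ × ∅ = {} (∅)
  {k} × {ν} = {(k,ν)}
  {l} × {ν} = {(l,ν)}
  {k} × {ν, ξ} = {(k,ν), (k,ξ)}
  {k, l} × {ν} = {(k,ν), (l,ν)}
  {l} × {ν, ξ} = {(l,ν), (l,ξ)}
  {k} × {μ, ν, ξ} = {(k,μ), (k,ν), (k,ξ)}
  {l} × {μ, ν, ξ} = {(l,μ), (l,ν), (l,ξ)}
  {k, l} × {ν, ξ} = {(k,ν), (k,ξ), (l,ν), (l,ξ)}
  {k, l} × {μ, ν, ξ} = {(k,μ), (k,ν), (k,ξ), (l,μ), (l,ν), (l,ξ)}
These 10 distinct sets form the basis B.
Close under arbitrary unions to get τ_{X×Y}; counting gives |τ_{X×Y}| = 16.


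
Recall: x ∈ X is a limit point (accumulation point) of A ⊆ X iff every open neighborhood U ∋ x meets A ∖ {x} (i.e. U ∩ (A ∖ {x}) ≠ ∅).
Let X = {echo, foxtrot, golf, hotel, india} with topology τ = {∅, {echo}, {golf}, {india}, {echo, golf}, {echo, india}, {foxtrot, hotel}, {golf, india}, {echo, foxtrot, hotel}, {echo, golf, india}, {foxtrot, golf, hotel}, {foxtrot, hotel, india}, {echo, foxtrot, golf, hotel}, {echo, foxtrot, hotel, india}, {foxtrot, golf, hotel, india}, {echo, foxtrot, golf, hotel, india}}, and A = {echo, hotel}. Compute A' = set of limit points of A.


A' = {foxtrot}

For each x ∈ X, list the open sets U ∈ τ with x ∈ U, then check whether U ∩ (A ∖ {x}) ≠ ∅ for every such U.
  x = echo: open {echo} ∋ x has {echo} ∩ (A ∖ {echo}) = ∅, so x is NOT a limit point.
  x = foxtrot: opens ∋ x are {foxtrot, hotel}, {echo, foxtrot, hotel}, {foxtrot, golf, hotel}, {foxtrot, hotel, india}, {echo, foxtrot, golf, hotel}, {echo, foxtrot, hotel, india}, {foxtrot, golf, hotel, india}, {echo, foxtrot, golf, hotel, india}; each meets A ∖ {foxtrot}, so x IS a limit point.
  x = golf: open {golf} ∋ x has {golf} ∩ (A ∖ {golf}) = ∅, so x is NOT a limit point.
  x = hotel: open {foxtrot, hotel} ∋ x has {foxtrot, hotel} ∩ (A ∖ {hotel}) = ∅, so x is NOT a limit point.
  x = india: open {india} ∋ x has {india} ∩ (A ∖ {india}) = ∅, so x is NOT a limit point.
Collecting: A' = {foxtrot}.


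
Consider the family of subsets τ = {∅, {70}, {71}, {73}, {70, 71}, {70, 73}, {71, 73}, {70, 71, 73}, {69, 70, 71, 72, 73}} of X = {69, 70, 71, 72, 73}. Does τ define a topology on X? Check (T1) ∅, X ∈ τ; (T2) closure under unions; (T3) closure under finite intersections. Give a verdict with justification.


τ IS a topology on X.

Axiom (T1): ∅ ∈ τ? Yes; X ∈ τ? Yes.
Axiom (T2/T3): check pairwise unions and intersections of members of τ.
All pairwise intersections and unions checked — each lies in τ. Therefore τ satisfies (T1), (T2), (T3): it IS a topology on X.


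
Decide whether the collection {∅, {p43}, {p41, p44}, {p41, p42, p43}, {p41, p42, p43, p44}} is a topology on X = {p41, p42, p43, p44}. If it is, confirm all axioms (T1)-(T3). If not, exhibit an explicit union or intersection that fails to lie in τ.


τ is NOT a topology on X.

Axiom (T1): ∅ ∈ τ? Yes; X ∈ τ? Yes.
Axiom (T2/T3): check pairwise unions and intersections of members of τ.
Counterexample for (T2): {p43} ∪ {p41, p44} = {p41, p43, p44} ∉ τ. Therefore τ is NOT a topology.


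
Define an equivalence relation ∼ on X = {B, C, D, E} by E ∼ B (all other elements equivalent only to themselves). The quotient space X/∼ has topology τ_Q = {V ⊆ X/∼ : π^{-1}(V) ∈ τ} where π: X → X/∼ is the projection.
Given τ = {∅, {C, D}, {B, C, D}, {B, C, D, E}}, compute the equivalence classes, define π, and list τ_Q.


X/∼ = {[B=E], [C], [D]}; |τ_Q| = 3.

Equivalence classes: [B=E], [C], [D].
Quotient map π: X → X/∼ sends B ↦ [B=E], C ↦ [C], D ↦ [D], E ↦ [B=E].
For each subset V ⊆ X/∼, compute π^{-1}(V) ⊆ X and check whether π^{-1}(V) ∈ τ. V is open in τ_Q iff π^{-1}(V) ∈ τ.
  V = {}: π^{-1}(V) = ∅ ∈ τ ✓.
  V = {[B=E]}: π^{-1}(V) = {B, E} ∉ τ ✗.
  V = {[C]}: π^{-1}(V) = {C} ∉ τ ✗.
  V = {[B=E], [C]}: π^{-1}(V) = {B, C, E} ∉ τ ✗.
  V = {[D]}: π^{-1}(V) = {D} ∉ τ ✗.
  V = {[B=E], [D]}: π^{-1}(V) = {B, D, E} ∉ τ ✗.
  V = {[C], [D]}: π^{-1}(V) = {C, D} ∈ τ ✓.
  V = {[B=E], [C], [D]}: π^{-1}(V) = {B, C, D, E} ∈ τ ✓.
Open sets in the quotient: τ_Q = {{}, {[C], [D]}, {[B=E], [C], [D]}} (3 elements).


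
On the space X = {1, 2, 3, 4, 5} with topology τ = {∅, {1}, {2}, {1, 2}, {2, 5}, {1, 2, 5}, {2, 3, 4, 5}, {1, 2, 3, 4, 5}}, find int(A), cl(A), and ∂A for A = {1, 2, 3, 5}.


int(A) = {1, 2, 5}, cl(A) = {1, 2, 3, 4, 5}, ∂A = {3, 4}.

Closed sets in (X, τ) are complements of opens:
  closed(X, τ) = {∅, {1}, {3, 4}, {1, 3, 4}, {3, 4, 5}, {1, 3, 4, 5}, {2, 3, 4, 5}, {1, 2, 3, 4, 5}}.
int(A) = ⋃ {U ∈ τ : U ⊆ A}. Opens contained in A: ∅, {1}, {2}, {1, 2}, {2, 5}, {1, 2, 5}.
Taking the union of these: int(A) = {1, 2, 5}.
cl(A) = ⋂ {C closed : A ⊆ C}. Closed sets containing A: {1, 2, 3, 4, 5}.
Intersecting these: cl(A) = {1, 2, 3, 4, 5}.
∂A = cl(A) ∖ int(A) = {1, 2, 3, 4, 5} ∖ {1, 2, 5} = {3, 4}.


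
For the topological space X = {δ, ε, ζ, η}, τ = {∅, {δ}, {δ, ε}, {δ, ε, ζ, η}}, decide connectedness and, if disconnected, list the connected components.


(X, τ) is connected.

Find clopen sets (U ∈ τ with X ∖ U ∈ τ):
  U = ∅, X ∖ U = {δ, ε, ζ, η} — both open, so U is clopen.
  U = {δ, ε, ζ, η}, X ∖ U = ∅ — both open, so U is clopen.
Only trivial clopens (∅ and X) exist, so (X, τ) is connected.
Compute connected components by grouping points that agree on all clopens:
  component: {δ, ε, ζ, η}


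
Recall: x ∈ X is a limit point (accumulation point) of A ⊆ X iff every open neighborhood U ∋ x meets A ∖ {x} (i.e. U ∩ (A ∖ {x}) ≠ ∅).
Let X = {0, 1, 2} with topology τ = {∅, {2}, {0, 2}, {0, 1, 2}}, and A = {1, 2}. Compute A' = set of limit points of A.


A' = {0, 1}

For each x ∈ X, list the open sets U ∈ τ with x ∈ U, then check whether U ∩ (A ∖ {x}) ≠ ∅ for every such U.
  x = 0: opens ∋ x are {0, 2}, {0, 1, 2}; each meets A ∖ {0}, so x IS a limit point.
  x = 1: opens ∋ x are {0, 1, 2}; each meets A ∖ {1}, so x IS a limit point.
  x = 2: open {2} ∋ x has {2} ∩ (A ∖ {2}) = ∅, so x is NOT a limit point.
Collecting: A' = {0, 1}.


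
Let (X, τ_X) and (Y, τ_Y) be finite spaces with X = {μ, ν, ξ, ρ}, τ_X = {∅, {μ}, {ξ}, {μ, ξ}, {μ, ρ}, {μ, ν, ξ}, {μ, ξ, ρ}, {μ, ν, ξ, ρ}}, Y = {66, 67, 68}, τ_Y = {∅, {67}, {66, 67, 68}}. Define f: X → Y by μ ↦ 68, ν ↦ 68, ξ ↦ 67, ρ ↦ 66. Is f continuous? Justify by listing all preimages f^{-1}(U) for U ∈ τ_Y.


f IS continuous.

Compute f^{-1}(U) for each U ∈ τ_Y:
  U = ∅: f^{-1}(U) = ∅ ∈ τ_X ✓.
  U = {67}: f^{-1}(U) = {ξ} ∈ τ_X ✓.
  U = {66, 67, 68}: f^{-1}(U) = {μ, ν, ξ, ρ} ∈ τ_X ✓.
Every preimage lies in τ_X, so f IS continuous.


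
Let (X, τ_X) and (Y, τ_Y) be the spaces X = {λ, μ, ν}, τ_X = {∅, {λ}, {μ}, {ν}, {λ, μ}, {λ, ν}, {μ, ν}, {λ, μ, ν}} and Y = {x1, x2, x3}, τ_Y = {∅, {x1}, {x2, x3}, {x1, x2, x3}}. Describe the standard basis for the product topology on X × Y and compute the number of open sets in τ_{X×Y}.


Basis B = {∅ × ∅, {λ} × {x1}, {μ} × {x1}, {ν} × {x1}, {λ, μ} × {x1}, {λ, ν} × {x1}, {λ} × {x2, x3}, {μ, ν} × {x1}, {μ} × {x2, x3}, {ν} × {x2, x3}, {λ} × {x1, x2, x3}, {λ, μ, ν} × {x1}, {μ} × {x1, x2, x3}, {ν} × {x1, x2, x3}, {λ, μ} × {x2, x3}, {λ, ν} × {x2, x3}, {μ, ν} × {x2, x3}, {λ, μ} × {x1, x2, x3}, {λ, ν} × {x1, x2, x3}, {λ, μ, ν} × {x2, x3}, {μ, ν} × {x1, x2, x3}, {λ, μ, ν} × {x1, x2, x3}}; |τ_{X×Y}| = 64.

Enumerate products U × V with U ∈ τ_X, V ∈ τ_Y (deduplicated):
  ∅ × ∅ = {} (∅)
  {λ} × {x1} = {(λ,x1)}
  {μ} × {x1} = {(μ,x1)}
  {ν} × {x1} = {(ν,x1)}
  {λ, μ} × {x1} = {(λ,x1), (μ,x1)}
  {λ, ν} × {x1} = {(λ,x1), (ν,x1)}
  {λ} × {x2, x3} = {(λ,x2), (λ,x3)}
  {μ, ν} × {x1} = {(μ,x1), (ν,x1)}
  {μ} × {x2, x3} = {(μ,x2), (μ,x3)}
  {ν} × {x2, x3} = {(ν,x2), (ν,x3)}
  {λ} × {x1, x2, x3} = {(λ,x1), (λ,x2), (λ,x3)}
  {λ, μ, ν} × {x1} = {(λ,x1), (μ,x1), (ν,x1)}
  {μ} × {x1, x2, x3} = {(μ,x1), (μ,x2), (μ,x3)}
  {ν} × {x1, x2, x3} = {(ν,x1), (ν,x2), (ν,x3)}
  {λ, μ} × {x2, x3} = {(λ,x2), (λ,x3), (μ,x2), (μ,x3)}
  {λ, ν} × {x2, x3} = {(λ,x2), (λ,x3), (ν,x2), (ν,x3)}
  {μ, ν} × {x2, x3} = {(μ,x2), (μ,x3), (ν,x2), (ν,x3)}
  {λ, μ} × {x1, x2, x3} = {(λ,x1), (λ,x2), (λ,x3), (μ,x1), (μ,x2), (μ,x3)}
  {λ, ν} × {x1, x2, x3} = {(λ,x1), (λ,x2), (λ,x3), (ν,x1), (ν,x2), (ν,x3)}
  {λ, μ, ν} × {x2, x3} = {(λ,x2), (λ,x3), (μ,x2), (μ,x3), (ν,x2), (ν,x3)}
  {μ, ν} × {x1, x2, x3} = {(μ,x1), (μ,x2), (μ,x3), (ν,x1), (ν,x2), (ν,x3)}
  {λ, μ, ν} × {x1, x2, x3} = {(λ,x1), (λ,x2), (λ,x3), (μ,x1), (μ,x2), (μ,x3), (ν,x1), (ν,x2), (ν,x3)}
These 22 distinct sets form the basis B.
Close under arbitrary unions to get τ_{X×Y}; counting gives |τ_{X×Y}| = 64.


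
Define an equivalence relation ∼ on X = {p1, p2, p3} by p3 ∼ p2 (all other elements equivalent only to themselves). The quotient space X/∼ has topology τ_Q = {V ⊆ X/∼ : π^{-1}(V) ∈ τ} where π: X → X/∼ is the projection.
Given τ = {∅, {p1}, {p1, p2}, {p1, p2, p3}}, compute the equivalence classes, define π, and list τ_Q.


X/∼ = {[p1], [p2=p3]}; |τ_Q| = 3.

Equivalence classes: [p1], [p2=p3].
Quotient map π: X → X/∼ sends p1 ↦ [p1], p2 ↦ [p2=p3], p3 ↦ [p2=p3].
For each subset V ⊆ X/∼, compute π^{-1}(V) ⊆ X and check whether π^{-1}(V) ∈ τ. V is open in τ_Q iff π^{-1}(V) ∈ τ.
  V = {}: π^{-1}(V) = ∅ ∈ τ ✓.
  V = {[p1]}: π^{-1}(V) = {p1} ∈ τ ✓.
  V = {[p2=p3]}: π^{-1}(V) = {p2, p3} ∉ τ ✗.
  V = {[p1], [p2=p3]}: π^{-1}(V) = {p1, p2, p3} ∈ τ ✓.
Open sets in the quotient: τ_Q = {{}, {[p1]}, {[p1], [p2=p3]}} (3 elements).


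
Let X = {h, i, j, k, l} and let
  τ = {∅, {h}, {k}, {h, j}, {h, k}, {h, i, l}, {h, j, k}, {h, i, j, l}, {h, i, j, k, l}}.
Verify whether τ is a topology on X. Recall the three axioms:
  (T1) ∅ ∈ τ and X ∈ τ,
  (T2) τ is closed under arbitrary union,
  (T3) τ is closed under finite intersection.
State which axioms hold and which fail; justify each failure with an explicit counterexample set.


τ is NOT a topology on X.

Axiom (T1): ∅ ∈ τ? Yes; X ∈ τ? Yes.
Axiom (T2/T3): check pairwise unions and intersections of members of τ.
Counterexample for (T2): {k} ∪ {h, i, l} = {h, i, k, l} ∉ τ. Therefore τ is NOT a topology.


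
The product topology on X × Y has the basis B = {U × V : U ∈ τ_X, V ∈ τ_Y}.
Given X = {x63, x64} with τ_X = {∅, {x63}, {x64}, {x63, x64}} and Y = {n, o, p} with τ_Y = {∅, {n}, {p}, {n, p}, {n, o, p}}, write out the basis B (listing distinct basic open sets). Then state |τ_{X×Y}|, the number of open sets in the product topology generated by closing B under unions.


Basis B = {∅ × ∅, {x63} × {n}, {x63} × {p}, {x64} × {n}, {x64} × {p}, {x63} × {n, p}, {x63, x64} × {n}, {x63, x64} × {p}, {x64} × {n, p}, {x63} × {n, o, p}, {x64} × {n, o, p}, {x63, x64} × {n, p}, {x63, x64} × {n, o, p}}; |τ_{X×Y}| = 25.

Enumerate products U × V with U ∈ τ_X, V ∈ τ_Y (deduplicated):
  ∅ × ∅ = {} (∅)
  {x63} × {n} = {(x63,n)}
  {x63} × {p} = {(x63,p)}
  {x64} × {n} = {(x64,n)}
  {x64} × {p} = {(x64,p)}
  {x63} × {n, p} = {(x63,n), (x63,p)}
  {x63, x64} × {n} = {(x63,n), (x64,n)}
  {x63, x64} × {p} = {(x63,p), (x64,p)}
  {x64} × {n, p} = {(x64,n), (x64,p)}
  {x63} × {n, o, p} = {(x63,n), (x63,o), (x63,p)}
  {x64} × {n, o, p} = {(x64,n), (x64,o), (x64,p)}
  {x63, x64} × {n, p} = {(x63,n), (x63,p), (x64,n), (x64,p)}
  {x63, x64} × {n, o, p} = {(x63,n), (x63,o), (x63,p), (x64,n), (x64,o), (x64,p)}
These 13 distinct sets form the basis B.
Close under arbitrary unions to get τ_{X×Y}; counting gives |τ_{X×Y}| = 25.


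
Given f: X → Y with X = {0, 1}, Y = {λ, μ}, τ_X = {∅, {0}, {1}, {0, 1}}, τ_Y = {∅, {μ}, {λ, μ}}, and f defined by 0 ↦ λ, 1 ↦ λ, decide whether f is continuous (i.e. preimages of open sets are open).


f IS continuous.

Compute f^{-1}(U) for each U ∈ τ_Y:
  U = ∅: f^{-1}(U) = ∅ ∈ τ_X ✓.
  U = {μ}: f^{-1}(U) = ∅ ∈ τ_X ✓.
  U = {λ, μ}: f^{-1}(U) = {0, 1} ∈ τ_X ✓.
Every preimage lies in τ_X, so f IS continuous.


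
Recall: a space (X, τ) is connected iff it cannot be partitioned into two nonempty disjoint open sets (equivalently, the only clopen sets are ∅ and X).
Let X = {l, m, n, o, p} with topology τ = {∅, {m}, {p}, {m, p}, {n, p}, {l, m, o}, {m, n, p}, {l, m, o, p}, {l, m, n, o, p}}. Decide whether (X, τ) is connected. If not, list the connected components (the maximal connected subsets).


(X, τ) is disconnected; components = [{n, p}, {l, m, o}].

Find clopen sets (U ∈ τ with X ∖ U ∈ τ):
  U = ∅, X ∖ U = {l, m, n, o, p} — both open, so U is clopen.
  U = {n, p}, X ∖ U = {l, m, o} — both open, so U is clopen.
  U = {l, m, o}, X ∖ U = {n, p} — both open, so U is clopen.
  U = {l, m, n, o, p}, X ∖ U = ∅ — both open, so U is clopen.
Nontrivial clopen(s) exist: e.g. {n, p}. So (X, τ) is disconnected.
Compute connected components by grouping points that agree on all clopens:
  component: {n, p}
  component: {l, m, o}


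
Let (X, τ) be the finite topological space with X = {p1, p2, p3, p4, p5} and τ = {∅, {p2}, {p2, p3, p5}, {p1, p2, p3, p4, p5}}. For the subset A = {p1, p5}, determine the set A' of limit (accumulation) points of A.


A' = {p1, p3, p4}

For each x ∈ X, list the open sets U ∈ τ with x ∈ U, then check whether U ∩ (A ∖ {x}) ≠ ∅ for every such U.
  x = p1: opens ∋ x are {p1, p2, p3, p4, p5}; each meets A ∖ {p1}, so x IS a limit point.
  x = p2: open {p2} ∋ x has {p2} ∩ (A ∖ {p2}) = ∅, so x is NOT a limit point.
  x = p3: opens ∋ x are {p2, p3, p5}, {p1, p2, p3, p4, p5}; each meets A ∖ {p3}, so x IS a limit point.
  x = p4: opens ∋ x are {p1, p2, p3, p4, p5}; each meets A ∖ {p4}, so x IS a limit point.
  x = p5: open {p2, p3, p5} ∋ x has {p2, p3, p5} ∩ (A ∖ {p5}) = ∅, so x is NOT a limit point.
Collecting: A' = {p1, p3, p4}.


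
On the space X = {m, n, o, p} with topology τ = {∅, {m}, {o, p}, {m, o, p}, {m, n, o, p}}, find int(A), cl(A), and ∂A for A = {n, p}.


int(A) = ∅, cl(A) = {n, o, p}, ∂A = {n, o, p}.

Closed sets in (X, τ) are complements of opens:
  closed(X, τ) = {∅, {n}, {m, n}, {n, o, p}, {m, n, o, p}}.
int(A) = ⋃ {U ∈ τ : U ⊆ A}. Opens contained in A: ∅.
Taking the union of these: int(A) = ∅.
cl(A) = ⋂ {C closed : A ⊆ C}. Closed sets containing A: {n, o, p}, {m, n, o, p}.
Intersecting these: cl(A) = {n, o, p}.
∂A = cl(A) ∖ int(A) = {n, o, p} ∖ ∅ = {n, o, p}.


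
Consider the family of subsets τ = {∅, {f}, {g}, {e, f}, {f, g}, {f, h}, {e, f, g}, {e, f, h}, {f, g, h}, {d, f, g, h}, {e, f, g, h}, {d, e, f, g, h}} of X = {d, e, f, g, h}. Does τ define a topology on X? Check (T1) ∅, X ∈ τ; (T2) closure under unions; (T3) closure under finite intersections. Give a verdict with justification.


τ IS a topology on X.

Axiom (T1): ∅ ∈ τ? Yes; X ∈ τ? Yes.
Axiom (T2/T3): check pairwise unions and intersections of members of τ.
All pairwise intersections and unions checked — each lies in τ. Therefore τ satisfies (T1), (T2), (T3): it IS a topology on X.


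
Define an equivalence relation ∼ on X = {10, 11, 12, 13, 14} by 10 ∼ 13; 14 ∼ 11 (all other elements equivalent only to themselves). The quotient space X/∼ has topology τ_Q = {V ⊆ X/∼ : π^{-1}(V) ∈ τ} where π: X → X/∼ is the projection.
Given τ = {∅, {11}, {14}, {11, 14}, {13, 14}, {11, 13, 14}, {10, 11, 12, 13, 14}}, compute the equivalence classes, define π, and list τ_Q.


X/∼ = {[10=13], [11=14], [12]}; |τ_Q| = 3.

Equivalence classes: [10=13], [11=14], [12].
Quotient map π: X → X/∼ sends 10 ↦ [10=13], 11 ↦ [11=14], 12 ↦ [12], 13 ↦ [10=13], 14 ↦ [11=14].
For each subset V ⊆ X/∼, compute π^{-1}(V) ⊆ X and check whether π^{-1}(V) ∈ τ. V is open in τ_Q iff π^{-1}(V) ∈ τ.
  V = {}: π^{-1}(V) = ∅ ∈ τ ✓.
  V = {[10=13]}: π^{-1}(V) = {10, 13} ∉ τ ✗.
  V = {[11=14]}: π^{-1}(V) = {11, 14} ∈ τ ✓.
  V = {[10=13], [11=14]}: π^{-1}(V) = {10, 11, 13, 14} ∉ τ ✗.
  V = {[12]}: π^{-1}(V) = {12} ∉ τ ✗.
  V = {[10=13], [12]}: π^{-1}(V) = {10, 12, 13} ∉ τ ✗.
  V = {[11=14], [12]}: π^{-1}(V) = {11, 12, 14} ∉ τ ✗.
  V = {[10=13], [11=14], [12]}: π^{-1}(V) = {10, 11, 12, 13, 14} ∈ τ ✓.
Open sets in the quotient: τ_Q = {{}, {[11=14]}, {[10=13], [11=14], [12]}} (3 elements).


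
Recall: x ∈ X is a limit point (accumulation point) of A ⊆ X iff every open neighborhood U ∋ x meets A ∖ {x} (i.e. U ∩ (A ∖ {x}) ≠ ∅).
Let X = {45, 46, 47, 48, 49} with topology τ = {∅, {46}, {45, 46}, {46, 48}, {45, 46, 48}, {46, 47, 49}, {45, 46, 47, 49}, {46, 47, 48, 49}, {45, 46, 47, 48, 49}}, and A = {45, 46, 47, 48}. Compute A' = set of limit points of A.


A' = {45, 47, 48, 49}

For each x ∈ X, list the open sets U ∈ τ with x ∈ U, then check whether U ∩ (A ∖ {x}) ≠ ∅ for every such U.
  x = 45: opens ∋ x are {45, 46}, {45, 46, 48}, {45, 46, 47, 49}, {45, 46, 47, 48, 49}; each meets A ∖ {45}, so x IS a limit point.
  x = 46: open {46} ∋ x has {46} ∩ (A ∖ {46}) = ∅, so x is NOT a limit point.
  x = 47: opens ∋ x are {46, 47, 49}, {45, 46, 47, 49}, {46, 47, 48, 49}, {45, 46, 47, 48, 49}; each meets A ∖ {47}, so x IS a limit point.
  x = 48: opens ∋ x are {46, 48}, {45, 46, 48}, {46, 47, 48, 49}, {45, 46, 47, 48, 49}; each meets A ∖ {48}, so x IS a limit point.
  x = 49: opens ∋ x are {46, 47, 49}, {45, 46, 47, 49}, {46, 47, 48, 49}, {45, 46, 47, 48, 49}; each meets A ∖ {49}, so x IS a limit point.
Collecting: A' = {45, 47, 48, 49}.


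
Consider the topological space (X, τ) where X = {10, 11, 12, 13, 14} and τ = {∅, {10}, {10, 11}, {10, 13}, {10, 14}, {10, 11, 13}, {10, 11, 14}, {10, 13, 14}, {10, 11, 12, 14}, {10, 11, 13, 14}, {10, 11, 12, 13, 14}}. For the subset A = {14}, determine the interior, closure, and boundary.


int(A) = ∅, cl(A) = {12, 14}, ∂A = {12, 14}.

Closed sets in (X, τ) are complements of opens:
  closed(X, τ) = {∅, {12}, {13}, {11, 12}, {12, 13}, {12, 14}, {11, 12, 13}, {11, 12, 14}, {12, 13, 14}, {11, 12, 13, 14}, {10, 11, 12, 13, 14}}.
int(A) = ⋃ {U ∈ τ : U ⊆ A}. Opens contained in A: ∅.
Taking the union of these: int(A) = ∅.
cl(A) = ⋂ {C closed : A ⊆ C}. Closed sets containing A: {12, 14}, {11, 12, 14}, {12, 13, 14}, {11, 12, 13, 14}, {10, 11, 12, 13, 14}.
Intersecting these: cl(A) = {12, 14}.
∂A = cl(A) ∖ int(A) = {12, 14} ∖ ∅ = {12, 14}.


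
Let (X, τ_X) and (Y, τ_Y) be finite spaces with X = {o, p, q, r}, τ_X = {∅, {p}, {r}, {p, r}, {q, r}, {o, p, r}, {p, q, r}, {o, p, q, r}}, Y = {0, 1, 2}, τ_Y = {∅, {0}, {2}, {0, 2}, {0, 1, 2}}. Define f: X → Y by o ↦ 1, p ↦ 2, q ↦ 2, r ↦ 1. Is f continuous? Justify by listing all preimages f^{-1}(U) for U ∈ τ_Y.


f is NOT continuous.

Compute f^{-1}(U) for each U ∈ τ_Y:
  U = ∅: f^{-1}(U) = ∅ ∈ τ_X ✓.
  U = {0}: f^{-1}(U) = ∅ ∈ τ_X ✓.
  U = {2}: f^{-1}(U) = {p, q} ∉ τ_X ✗.
  U = {0, 2}: f^{-1}(U) = {p, q} ∉ τ_X ✗.
  U = {0, 1, 2}: f^{-1}(U) = {o, p, q, r} ∈ τ_X ✓.
Found U = {2} with f^{-1}(U) = {p, q} not in τ_X. Therefore f is NOT continuous.


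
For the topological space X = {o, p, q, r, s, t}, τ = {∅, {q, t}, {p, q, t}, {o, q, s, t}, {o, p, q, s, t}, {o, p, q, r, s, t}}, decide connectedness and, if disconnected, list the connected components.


(X, τ) is connected.

Find clopen sets (U ∈ τ with X ∖ U ∈ τ):
  U = ∅, X ∖ U = {o, p, q, r, s, t} — both open, so U is clopen.
  U = {o, p, q, r, s, t}, X ∖ U = ∅ — both open, so U is clopen.
Only trivial clopens (∅ and X) exist, so (X, τ) is connected.
Compute connected components by grouping points that agree on all clopens:
  component: {o, p, q, r, s, t}


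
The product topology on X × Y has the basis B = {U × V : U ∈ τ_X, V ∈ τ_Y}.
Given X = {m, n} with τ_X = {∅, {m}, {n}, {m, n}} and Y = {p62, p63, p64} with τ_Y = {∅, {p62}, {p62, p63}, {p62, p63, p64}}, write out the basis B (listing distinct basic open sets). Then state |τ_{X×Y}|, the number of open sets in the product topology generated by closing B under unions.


Basis B = {∅ × ∅, {m} × {p62}, {n} × {p62}, {m} × {p62, p63}, {m, n} × {p62}, {n} × {p62, p63}, {m} × {p62, p63, p64}, {n} × {p62, p63, p64}, {m, n} × {p62, p63}, {m, n} × {p62, p63, p64}}; |τ_{X×Y}| = 16.

Enumerate products U × V with U ∈ τ_X, V ∈ τ_Y (deduplicated):
  ∅ × ∅ = {} (∅)
  {m} × {p62} = {(m,p62)}
  {n} × {p62} = {(n,p62)}
  {m} × {p62, p63} = {(m,p62), (m,p63)}
  {m, n} × {p62} = {(m,p62), (n,p62)}
  {n} × {p62, p63} = {(n,p62), (n,p63)}
  {m} × {p62, p63, p64} = {(m,p62), (m,p63), (m,p64)}
  {n} × {p62, p63, p64} = {(n,p62), (n,p63), (n,p64)}
  {m, n} × {p62, p63} = {(m,p62), (m,p63), (n,p62), (n,p63)}
  {m, n} × {p62, p63, p64} = {(m,p62), (m,p63), (m,p64), (n,p62), (n,p63), (n,p64)}
These 10 distinct sets form the basis B.
Close under arbitrary unions to get τ_{X×Y}; counting gives |τ_{X×Y}| = 16.


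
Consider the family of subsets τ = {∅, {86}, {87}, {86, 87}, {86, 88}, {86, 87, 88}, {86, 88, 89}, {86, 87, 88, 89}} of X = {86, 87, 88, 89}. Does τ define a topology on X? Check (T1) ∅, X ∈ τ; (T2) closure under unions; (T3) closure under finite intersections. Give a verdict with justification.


τ IS a topology on X.

Axiom (T1): ∅ ∈ τ? Yes; X ∈ τ? Yes.
Axiom (T2/T3): check pairwise unions and intersections of members of τ.
All pairwise intersections and unions checked — each lies in τ. Therefore τ satisfies (T1), (T2), (T3): it IS a topology on X.


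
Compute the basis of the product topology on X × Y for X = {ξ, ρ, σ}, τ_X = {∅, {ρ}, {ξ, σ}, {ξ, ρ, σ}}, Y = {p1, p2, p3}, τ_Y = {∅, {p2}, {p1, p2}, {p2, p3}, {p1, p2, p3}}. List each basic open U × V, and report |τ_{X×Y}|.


Basis B = {∅ × ∅, {ρ} × {p2}, {ξ, σ} × {p2}, {ρ} × {p1, p2}, {ρ} × {p2, p3}, {ξ, ρ, σ} × {p2}, {ρ} × {p1, p2, p3}, {ξ, σ} × {p1, p2}, {ξ, σ} × {p2, p3}, {ξ, σ} × {p1, p2, p3}, {ξ, ρ, σ} × {p1, p2}, {ξ, ρ, σ} × {p2, p3}, {ξ, ρ, σ} × {p1, p2, p3}}; |τ_{X×Y}| = 25.

Enumerate products U × V with U ∈ τ_X, V ∈ τ_Y (deduplicated):
  ∅ × ∅ = {} (∅)
  {ρ} × {p2} = {(ρ,p2)}
  {ξ, σ} × {p2} = {(ξ,p2), (σ,p2)}
  {ρ} × {p1, p2} = {(ρ,p1), (ρ,p2)}
  {ρ} × {p2, p3} = {(ρ,p2), (ρ,p3)}
  {ξ, ρ, σ} × {p2} = {(ξ,p2), (ρ,p2), (σ,p2)}
  {ρ} × {p1, p2, p3} = {(ρ,p1), (ρ,p2), (ρ,p3)}
  {ξ, σ} × {p1, p2} = {(ξ,p1), (ξ,p2), (σ,p1), (σ,p2)}
  {ξ, σ} × {p2, p3} = {(ξ,p2), (ξ,p3), (σ,p2), (σ,p3)}
  {ξ, σ} × {p1, p2, p3} = {(ξ,p1), (ξ,p2), (ξ,p3), (σ,p1), (σ,p2), (σ,p3)}
  {ξ, ρ, σ} × {p1, p2} = {(ξ,p1), (ξ,p2), (ρ,p1), (ρ,p2), (σ,p1), (σ,p2)}
  {ξ, ρ, σ} × {p2, p3} = {(ξ,p2), (ξ,p3), (ρ,p2), (ρ,p3), (σ,p2), (σ,p3)}
  {ξ, ρ, σ} × {p1, p2, p3} = {(ξ,p1), (ξ,p2), (ξ,p3), (ρ,p1), (ρ,p2), (ρ,p3), (σ,p1), (σ,p2), (σ,p3)}
These 13 distinct sets form the basis B.
Close under arbitrary unions to get τ_{X×Y}; counting gives |τ_{X×Y}| = 25.


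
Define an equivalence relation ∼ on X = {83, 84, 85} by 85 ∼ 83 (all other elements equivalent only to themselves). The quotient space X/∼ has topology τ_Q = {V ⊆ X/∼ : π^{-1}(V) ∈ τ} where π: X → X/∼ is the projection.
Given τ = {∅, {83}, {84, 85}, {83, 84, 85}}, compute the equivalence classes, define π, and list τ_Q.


X/∼ = {[83=85], [84]}; |τ_Q| = 2.

Equivalence classes: [83=85], [84].
Quotient map π: X → X/∼ sends 83 ↦ [83=85], 84 ↦ [84], 85 ↦ [83=85].
For each subset V ⊆ X/∼, compute π^{-1}(V) ⊆ X and check whether π^{-1}(V) ∈ τ. V is open in τ_Q iff π^{-1}(V) ∈ τ.
  V = {}: π^{-1}(V) = ∅ ∈ τ ✓.
  V = {[83=85]}: π^{-1}(V) = {83, 85} ∉ τ ✗.
  V = {[84]}: π^{-1}(V) = {84} ∉ τ ✗.
  V = {[83=85], [84]}: π^{-1}(V) = {83, 84, 85} ∈ τ ✓.
Open sets in the quotient: τ_Q = {{}, {[83=85], [84]}} (2 elements).


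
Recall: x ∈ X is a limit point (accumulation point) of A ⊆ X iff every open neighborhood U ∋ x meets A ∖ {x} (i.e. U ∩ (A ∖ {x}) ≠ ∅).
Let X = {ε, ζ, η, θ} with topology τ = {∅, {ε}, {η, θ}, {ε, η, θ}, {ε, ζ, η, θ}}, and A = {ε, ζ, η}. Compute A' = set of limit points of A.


A' = {ζ, θ}

For each x ∈ X, list the open sets U ∈ τ with x ∈ U, then check whether U ∩ (A ∖ {x}) ≠ ∅ for every such U.
  x = ε: open {ε} ∋ x has {ε} ∩ (A ∖ {ε}) = ∅, so x is NOT a limit point.
  x = ζ: opens ∋ x are {ε, ζ, η, θ}; each meets A ∖ {ζ}, so x IS a limit point.
  x = η: open {η, θ} ∋ x has {η, θ} ∩ (A ∖ {η}) = ∅, so x is NOT a limit point.
  x = θ: opens ∋ x are {η, θ}, {ε, η, θ}, {ε, ζ, η, θ}; each meets A ∖ {θ}, so x IS a limit point.
Collecting: A' = {ζ, θ}.


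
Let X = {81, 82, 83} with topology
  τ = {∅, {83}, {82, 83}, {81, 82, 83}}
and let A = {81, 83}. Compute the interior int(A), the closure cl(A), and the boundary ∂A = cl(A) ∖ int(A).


int(A) = {83}, cl(A) = {81, 82, 83}, ∂A = {81, 82}.

Closed sets in (X, τ) are complements of opens:
  closed(X, τ) = {∅, {81}, {81, 82}, {81, 82, 83}}.
int(A) = ⋃ {U ∈ τ : U ⊆ A}. Opens contained in A: ∅, {83}.
Taking the union of these: int(A) = {83}.
cl(A) = ⋂ {C closed : A ⊆ C}. Closed sets containing A: {81, 82, 83}.
Intersecting these: cl(A) = {81, 82, 83}.
∂A = cl(A) ∖ int(A) = {81, 82, 83} ∖ {83} = {81, 82}.


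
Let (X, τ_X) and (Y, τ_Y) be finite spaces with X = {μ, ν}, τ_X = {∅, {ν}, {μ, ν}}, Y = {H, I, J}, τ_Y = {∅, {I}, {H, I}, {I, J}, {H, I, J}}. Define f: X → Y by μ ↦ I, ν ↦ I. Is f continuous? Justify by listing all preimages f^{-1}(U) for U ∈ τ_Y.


f IS continuous.

Compute f^{-1}(U) for each U ∈ τ_Y:
  U = ∅: f^{-1}(U) = ∅ ∈ τ_X ✓.
  U = {I}: f^{-1}(U) = {μ, ν} ∈ τ_X ✓.
  U = {H, I}: f^{-1}(U) = {μ, ν} ∈ τ_X ✓.
  U = {I, J}: f^{-1}(U) = {μ, ν} ∈ τ_X ✓.
  U = {H, I, J}: f^{-1}(U) = {μ, ν} ∈ τ_X ✓.
Every preimage lies in τ_X, so f IS continuous.


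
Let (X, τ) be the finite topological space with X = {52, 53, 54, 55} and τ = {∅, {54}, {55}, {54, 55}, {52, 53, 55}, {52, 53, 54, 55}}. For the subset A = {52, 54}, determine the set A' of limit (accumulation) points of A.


A' = {53}

For each x ∈ X, list the open sets U ∈ τ with x ∈ U, then check whether U ∩ (A ∖ {x}) ≠ ∅ for every such U.
  x = 52: open {52, 53, 55} ∋ x has {52, 53, 55} ∩ (A ∖ {52}) = ∅, so x is NOT a limit point.
  x = 53: opens ∋ x are {52, 53, 55}, {52, 53, 54, 55}; each meets A ∖ {53}, so x IS a limit point.
  x = 54: open {54} ∋ x has {54} ∩ (A ∖ {54}) = ∅, so x is NOT a limit point.
  x = 55: open {55} ∋ x has {55} ∩ (A ∖ {55}) = ∅, so x is NOT a limit point.
Collecting: A' = {53}.


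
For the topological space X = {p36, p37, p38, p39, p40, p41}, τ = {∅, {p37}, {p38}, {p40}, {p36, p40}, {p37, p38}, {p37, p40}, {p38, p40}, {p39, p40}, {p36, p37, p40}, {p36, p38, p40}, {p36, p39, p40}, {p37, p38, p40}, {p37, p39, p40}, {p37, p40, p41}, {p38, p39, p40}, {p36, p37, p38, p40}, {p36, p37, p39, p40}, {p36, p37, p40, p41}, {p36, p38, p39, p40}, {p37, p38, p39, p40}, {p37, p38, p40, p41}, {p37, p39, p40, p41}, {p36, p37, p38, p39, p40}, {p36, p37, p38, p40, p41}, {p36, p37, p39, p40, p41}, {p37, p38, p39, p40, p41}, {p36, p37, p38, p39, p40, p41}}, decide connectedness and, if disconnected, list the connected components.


(X, τ) is disconnected; components = [{p38}, {p36, p37, p39, p40, p41}].

Find clopen sets (U ∈ τ with X ∖ U ∈ τ):
  U = ∅, X ∖ U = {p36, p37, p38, p39, p40, p41} — both open, so U is clopen.
  U = {p38}, X ∖ U = {p36, p37, p39, p40, p41} — both open, so U is clopen.
  U = {p36, p37, p39, p40, p41}, X ∖ U = {p38} — both open, so U is clopen.
  U = {p36, p37, p38, p39, p40, p41}, X ∖ U = ∅ — both open, so U is clopen.
Nontrivial clopen(s) exist: e.g. {p38}. So (X, τ) is disconnected.
Compute connected components by grouping points that agree on all clopens:
  component: {p38}
  component: {p36, p37, p39, p40, p41}


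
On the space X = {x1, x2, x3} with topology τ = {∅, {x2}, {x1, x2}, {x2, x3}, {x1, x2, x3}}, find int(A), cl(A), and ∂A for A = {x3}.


int(A) = ∅, cl(A) = {x3}, ∂A = {x3}.

Closed sets in (X, τ) are complements of opens:
  closed(X, τ) = {∅, {x1}, {x3}, {x1, x3}, {x1, x2, x3}}.
int(A) = ⋃ {U ∈ τ : U ⊆ A}. Opens contained in A: ∅.
Taking the union of these: int(A) = ∅.
cl(A) = ⋂ {C closed : A ⊆ C}. Closed sets containing A: {x3}, {x1, x3}, {x1, x2, x3}.
Intersecting these: cl(A) = {x3}.
∂A = cl(A) ∖ int(A) = {x3} ∖ ∅ = {x3}.


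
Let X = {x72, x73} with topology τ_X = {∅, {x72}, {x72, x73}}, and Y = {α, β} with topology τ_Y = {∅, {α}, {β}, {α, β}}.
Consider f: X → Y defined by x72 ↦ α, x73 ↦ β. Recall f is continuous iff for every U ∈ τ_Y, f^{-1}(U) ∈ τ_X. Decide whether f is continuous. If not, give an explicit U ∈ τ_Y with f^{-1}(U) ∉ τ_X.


f is NOT continuous.

Compute f^{-1}(U) for each U ∈ τ_Y:
  U = ∅: f^{-1}(U) = ∅ ∈ τ_X ✓.
  U = {α}: f^{-1}(U) = {x72} ∈ τ_X ✓.
  U = {β}: f^{-1}(U) = {x73} ∉ τ_X ✗.
  U = {α, β}: f^{-1}(U) = {x72, x73} ∈ τ_X ✓.
Found U = {β} with f^{-1}(U) = {x73} not in τ_X. Therefore f is NOT continuous.


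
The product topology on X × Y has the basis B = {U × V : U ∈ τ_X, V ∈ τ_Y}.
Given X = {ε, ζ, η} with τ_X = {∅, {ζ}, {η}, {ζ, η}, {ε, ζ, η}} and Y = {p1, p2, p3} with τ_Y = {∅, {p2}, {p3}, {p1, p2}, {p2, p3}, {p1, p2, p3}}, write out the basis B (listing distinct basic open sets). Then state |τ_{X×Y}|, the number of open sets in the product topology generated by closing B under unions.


Basis B = {∅ × ∅, {ζ} × {p2}, {ζ} × {p3}, {η} × {p2}, {η} × {p3}, {ζ} × {p1, p2}, {ζ} × {p2, p3}, {ζ, η} × {p2}, {ζ, η} × {p3}, {η} × {p1, p2}, {η} × {p2, p3}, {ε, ζ, η} × {p2}, {ε, ζ, η} × {p3}, {ζ} × {p1, p2, p3}, {η} × {p1, p2, p3}, {ζ, η} × {p1, p2}, {ζ, η} × {p2, p3}, {ε, ζ, η} × {p1, p2}, {ε, ζ, η} × {p2, p3}, {ζ, η} × {p1, p2, p3}, {ε, ζ, η} × {p1, p2, p3}}; |τ_{X×Y}| = 70.

Enumerate products U × V with U ∈ τ_X, V ∈ τ_Y (deduplicated):
  ∅ × ∅ = {} (∅)
  {ζ} × {p2} = {(ζ,p2)}
  {ζ} × {p3} = {(ζ,p3)}
  {η} × {p2} = {(η,p2)}
  {η} × {p3} = {(η,p3)}
  {ζ} × {p1, p2} = {(ζ,p1), (ζ,p2)}
  {ζ} × {p2, p3} = {(ζ,p2), (ζ,p3)}
  {ζ, η} × {p2} = {(ζ,p2), (η,p2)}
  {ζ, η} × {p3} = {(ζ,p3), (η,p3)}
  {η} × {p1, p2} = {(η,p1), (η,p2)}
  {η} × {p2, p3} = {(η,p2), (η,p3)}
  {ε, ζ, η} × {p2} = {(ε,p2), (ζ,p2), (η,p2)}
  {ε, ζ, η} × {p3} = {(ε,p3), (ζ,p3), (η,p3)}
  {ζ} × {p1, p2, p3} = {(ζ,p1), (ζ,p2), (ζ,p3)}
  {η} × {p1, p2, p3} = {(η,p1), (η,p2), (η,p3)}
  {ζ, η} × {p1, p2} = {(ζ,p1), (ζ,p2), (η,p1), (η,p2)}
  {ζ, η} × {p2, p3} = {(ζ,p2), (ζ,p3), (η,p2), (η,p3)}
  {ε, ζ, η} × {p1, p2} = {(ε,p1), (ε,p2), (ζ,p1), (ζ,p2), (η,p1), (η,p2)}
  {ε, ζ, η} × {p2, p3} = {(ε,p2), (ε,p3), (ζ,p2), (ζ,p3), (η,p2), (η,p3)}
  {ζ, η} × {p1, p2, p3} = {(ζ,p1), (ζ,p2), (ζ,p3), (η,p1), (η,p2), (η,p3)}
  {ε, ζ, η} × {p1, p2, p3} = {(ε,p1), (ε,p2), (ε,p3), (ζ,p1), (ζ,p2), (ζ,p3), (η,p1), (η,p2), (η,p3)}
These 21 distinct sets form the basis B.
Close under arbitrary unions to get τ_{X×Y}; counting gives |τ_{X×Y}| = 70.
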